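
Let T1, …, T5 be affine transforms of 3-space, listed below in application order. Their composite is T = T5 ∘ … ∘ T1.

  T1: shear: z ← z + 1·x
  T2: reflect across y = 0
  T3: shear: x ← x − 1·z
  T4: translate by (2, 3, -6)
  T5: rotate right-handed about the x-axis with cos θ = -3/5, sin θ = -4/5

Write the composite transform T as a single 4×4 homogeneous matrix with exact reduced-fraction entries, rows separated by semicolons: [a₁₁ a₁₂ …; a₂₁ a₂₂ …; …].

T = [0 0 -1 2; 4/5 3/5 4/5 -33/5; -3/5 4/5 -3/5 6/5; 0 0 0 1]

T1 = [1 0 0 0; 0 1 0 0; 1 0 1 0; 0 0 0 1]
T2·T1 = [1 0 0 0; 0 -1 0 0; 1 0 1 0; 0 0 0 1]
T3·…·T1 = [0 0 -1 0; 0 -1 0 0; 1 0 1 0; 0 0 0 1]
T4·…·T1 = [0 0 -1 2; 0 -1 0 3; 1 0 1 -6; 0 0 0 1]
T5·…·T1 = [0 0 -1 2; 4/5 3/5 4/5 -33/5; -3/5 4/5 -3/5 6/5; 0 0 0 1]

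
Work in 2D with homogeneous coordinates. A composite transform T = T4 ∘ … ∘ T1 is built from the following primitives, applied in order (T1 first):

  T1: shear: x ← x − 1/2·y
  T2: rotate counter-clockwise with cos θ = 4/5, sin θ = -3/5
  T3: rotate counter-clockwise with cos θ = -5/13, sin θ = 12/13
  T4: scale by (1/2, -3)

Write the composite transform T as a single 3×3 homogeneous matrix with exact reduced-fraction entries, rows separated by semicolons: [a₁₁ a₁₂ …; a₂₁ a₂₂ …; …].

T1 = [1 -1/2 0; 0 1 0; 0 0 1]
T2·T1 = [4/5 1/5 0; -3/5 11/10 0; 0 0 1]
T3·…·T1 = [16/65 -71/65 0; 63/65 -31/130 0; 0 0 1]
T4·…·T1 = [8/65 -71/130 0; -189/65 93/130 0; 0 0 1]

T = [8/65 -71/130 0; -189/65 93/130 0; 0 0 1]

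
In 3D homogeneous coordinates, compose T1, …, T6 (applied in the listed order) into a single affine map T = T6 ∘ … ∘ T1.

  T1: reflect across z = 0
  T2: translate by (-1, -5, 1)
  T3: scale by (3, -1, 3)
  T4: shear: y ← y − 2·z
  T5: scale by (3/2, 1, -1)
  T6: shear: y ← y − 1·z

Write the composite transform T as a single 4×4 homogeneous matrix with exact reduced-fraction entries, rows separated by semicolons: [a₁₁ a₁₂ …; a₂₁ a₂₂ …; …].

T1 = [1 0 0 0; 0 1 0 0; 0 0 -1 0; 0 0 0 1]
T2·T1 = [1 0 0 -1; 0 1 0 -5; 0 0 -1 1; 0 0 0 1]
T3·…·T1 = [3 0 0 -3; 0 -1 0 5; 0 0 -3 3; 0 0 0 1]
T4·…·T1 = [3 0 0 -3; 0 -1 6 -1; 0 0 -3 3; 0 0 0 1]
T5·…·T1 = [9/2 0 0 -9/2; 0 -1 6 -1; 0 0 3 -3; 0 0 0 1]
T6·…·T1 = [9/2 0 0 -9/2; 0 -1 3 2; 0 0 3 -3; 0 0 0 1]

T = [9/2 0 0 -9/2; 0 -1 3 2; 0 0 3 -3; 0 0 0 1]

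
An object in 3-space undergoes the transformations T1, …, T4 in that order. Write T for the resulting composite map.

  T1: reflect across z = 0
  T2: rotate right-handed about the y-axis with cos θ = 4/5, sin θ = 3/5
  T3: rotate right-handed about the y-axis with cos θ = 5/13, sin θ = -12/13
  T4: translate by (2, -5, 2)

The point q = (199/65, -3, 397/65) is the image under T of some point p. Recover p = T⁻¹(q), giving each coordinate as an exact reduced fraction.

p = (3, 2, -3)

T1 = [1 0 0 0; 0 1 0 0; 0 0 -1 0; 0 0 0 1]
T2·T1 = [4/5 0 -3/5 0; 0 1 0 0; -3/5 0 -4/5 0; 0 0 0 1]
T3·…·T1 = [56/65 0 33/65 0; 0 1 0 0; 33/65 0 -56/65 0; 0 0 0 1]
T4·…·T1 = [56/65 0 33/65 2; 0 1 0 -5; 33/65 0 -56/65 2; 0 0 0 1]
det M = -1; M⁻¹ = [56/65 0 33/65 -178/65; 0 1 0 5; 33/65 0 -56/65 46/65; 0 0 0 1]
M⁻¹ · (199/65, -3, 397/65)ᵀ = (3, 2, -3)ᵀ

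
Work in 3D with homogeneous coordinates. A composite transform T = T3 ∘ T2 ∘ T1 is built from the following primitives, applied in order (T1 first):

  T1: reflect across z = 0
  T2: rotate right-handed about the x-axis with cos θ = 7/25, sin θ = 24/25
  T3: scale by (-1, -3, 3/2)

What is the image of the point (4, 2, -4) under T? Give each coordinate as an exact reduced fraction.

T1 reflect across z = 0: (4, 2, -4) → (4, 2, 4)
T2 rotate right-handed about the x-axis with cos θ = 7/25, sin θ = 24/25: (4, 2, 4) → (4, -82/25, 76/25)
T3 scale by (-1, -3, 3/2): (4, -82/25, 76/25) → (-4, 246/25, 114/25)

T(p) = (-4, 246/25, 114/25)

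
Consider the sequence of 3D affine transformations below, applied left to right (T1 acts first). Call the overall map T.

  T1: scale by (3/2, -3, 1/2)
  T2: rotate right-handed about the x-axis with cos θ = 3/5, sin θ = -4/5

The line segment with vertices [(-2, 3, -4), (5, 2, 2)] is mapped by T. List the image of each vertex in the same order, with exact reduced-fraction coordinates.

T1 scale by (3/2, -3, 1/2): (-2, 3, -4) → (-3, -9, -2); (5, 2, 2) → (15/2, -6, 1)
T2 rotate right-handed about the x-axis with cos θ = 3/5, sin θ = -4/5: (-3, -9, -2) → (-3, -7, 6); (15/2, -6, 1) → (15/2, -14/5, 27/5)

image vertices: (-3, -7, 6), (15/2, -14/5, 27/5)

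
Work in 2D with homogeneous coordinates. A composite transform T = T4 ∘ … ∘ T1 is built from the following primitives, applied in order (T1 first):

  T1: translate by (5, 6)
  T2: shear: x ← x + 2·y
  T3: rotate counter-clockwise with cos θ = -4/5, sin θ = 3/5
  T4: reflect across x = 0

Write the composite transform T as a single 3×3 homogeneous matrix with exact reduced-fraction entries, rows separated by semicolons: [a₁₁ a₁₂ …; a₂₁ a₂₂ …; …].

T = [4/5 11/5 86/5; 3/5 2/5 27/5; 0 0 1]

T1 = [1 0 5; 0 1 6; 0 0 1]
T2·T1 = [1 2 17; 0 1 6; 0 0 1]
T3·…·T1 = [-4/5 -11/5 -86/5; 3/5 2/5 27/5; 0 0 1]
T4·…·T1 = [4/5 11/5 86/5; 3/5 2/5 27/5; 0 0 1]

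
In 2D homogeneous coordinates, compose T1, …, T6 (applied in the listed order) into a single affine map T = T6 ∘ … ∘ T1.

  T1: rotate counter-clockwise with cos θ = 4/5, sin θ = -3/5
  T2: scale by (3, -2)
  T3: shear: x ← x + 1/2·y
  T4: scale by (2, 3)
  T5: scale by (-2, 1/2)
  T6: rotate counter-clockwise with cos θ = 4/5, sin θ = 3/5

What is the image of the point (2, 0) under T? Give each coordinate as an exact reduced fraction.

T1 rotate counter-clockwise with cos θ = 4/5, sin θ = -3/5: (2, 0) → (8/5, -6/5)
T2 scale by (3, -2): (8/5, -6/5) → (24/5, 12/5)
T3 shear: x ← x + 1/2·y: (24/5, 12/5) → (6, 12/5)
T4 scale by (2, 3): (6, 12/5) → (12, 36/5)
T5 scale by (-2, 1/2): (12, 36/5) → (-24, 18/5)
T6 rotate counter-clockwise with cos θ = 4/5, sin θ = 3/5: (-24, 18/5) → (-534/25, -288/25)

T(p) = (-534/25, -288/25)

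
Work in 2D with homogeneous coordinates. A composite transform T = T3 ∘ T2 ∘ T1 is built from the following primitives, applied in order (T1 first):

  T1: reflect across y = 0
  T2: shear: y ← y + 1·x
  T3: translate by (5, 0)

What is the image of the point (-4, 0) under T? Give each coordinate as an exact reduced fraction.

T1 reflect across y = 0: (-4, 0) → (-4, 0)
T2 shear: y ← y + 1·x: (-4, 0) → (-4, -4)
T3 translate by (5, 0): (-4, -4) → (1, -4)

T(p) = (1, -4)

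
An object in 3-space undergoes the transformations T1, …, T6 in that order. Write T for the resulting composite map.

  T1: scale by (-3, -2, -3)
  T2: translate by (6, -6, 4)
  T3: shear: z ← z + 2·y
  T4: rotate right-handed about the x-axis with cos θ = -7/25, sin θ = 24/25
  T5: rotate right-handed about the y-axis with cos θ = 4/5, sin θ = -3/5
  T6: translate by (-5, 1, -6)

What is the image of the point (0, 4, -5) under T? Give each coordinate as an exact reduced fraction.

T1 scale by (-3, -2, -3): (0, 4, -5) → (0, -8, 15)
T2 translate by (6, -6, 4): (0, -8, 15) → (6, -14, 19)
T3 shear: z ← z + 2·y: (6, -14, 19) → (6, -14, -9)
T4 rotate right-handed about the x-axis with cos θ = -7/25, sin θ = 24/25: (6, -14, -9) → (6, 314/25, -273/25)
T5 rotate right-handed about the y-axis with cos θ = 4/5, sin θ = -3/5: (6, 314/25, -273/25) → (1419/125, 314/25, -642/125)
T6 translate by (-5, 1, -6): (1419/125, 314/25, -642/125) → (794/125, 339/25, -1392/125)

T(p) = (794/125, 339/25, -1392/125)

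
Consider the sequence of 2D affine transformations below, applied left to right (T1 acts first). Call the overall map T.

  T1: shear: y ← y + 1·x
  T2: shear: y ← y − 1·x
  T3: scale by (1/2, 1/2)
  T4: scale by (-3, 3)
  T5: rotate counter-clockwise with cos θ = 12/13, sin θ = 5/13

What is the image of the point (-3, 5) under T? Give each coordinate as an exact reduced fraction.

T1 shear: y ← y + 1·x: (-3, 5) → (-3, 2)
T2 shear: y ← y − 1·x: (-3, 2) → (-3, 5)
T3 scale by (1/2, 1/2): (-3, 5) → (-3/2, 5/2)
T4 scale by (-3, 3): (-3/2, 5/2) → (9/2, 15/2)
T5 rotate counter-clockwise with cos θ = 12/13, sin θ = 5/13: (9/2, 15/2) → (33/26, 225/26)

T(p) = (33/26, 225/26)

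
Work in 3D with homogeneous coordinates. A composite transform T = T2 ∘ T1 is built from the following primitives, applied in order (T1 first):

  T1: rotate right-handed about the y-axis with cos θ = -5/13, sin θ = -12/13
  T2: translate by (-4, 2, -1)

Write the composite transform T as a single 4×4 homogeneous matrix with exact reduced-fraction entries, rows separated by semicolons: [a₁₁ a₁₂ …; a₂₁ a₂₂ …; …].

T = [-5/13 0 -12/13 -4; 0 1 0 2; 12/13 0 -5/13 -1; 0 0 0 1]

T1 = [-5/13 0 -12/13 0; 0 1 0 0; 12/13 0 -5/13 0; 0 0 0 1]
T2·T1 = [-5/13 0 -12/13 -4; 0 1 0 2; 12/13 0 -5/13 -1; 0 0 0 1]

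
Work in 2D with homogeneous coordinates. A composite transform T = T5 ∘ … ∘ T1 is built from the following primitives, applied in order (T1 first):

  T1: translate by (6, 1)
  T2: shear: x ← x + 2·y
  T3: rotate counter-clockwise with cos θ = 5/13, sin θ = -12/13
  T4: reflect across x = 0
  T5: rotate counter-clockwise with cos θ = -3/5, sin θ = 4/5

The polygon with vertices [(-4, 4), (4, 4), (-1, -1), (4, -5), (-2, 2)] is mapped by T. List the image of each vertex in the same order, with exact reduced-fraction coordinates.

image vertices: (836/65, -123/65), (268/13, 1/13), (63/13, 16/13), (62/65, 284/65), (678/65, -29/65)

T1 translate by (6, 1): (-4, 4) → (2, 5); (4, 4) → (10, 5); (-1, -1) → (5, 0); (4, -5) → (10, -4); (-2, 2) → (4, 3)
T2 shear: x ← x + 2·y: (2, 5) → (12, 5); (10, 5) → (20, 5); (5, 0) → (5, 0); (10, -4) → (2, -4); (4, 3) → (10, 3)
T3 rotate counter-clockwise with cos θ = 5/13, sin θ = -12/13: (12, 5) → (120/13, -119/13); (20, 5) → (160/13, -215/13); (5, 0) → (25/13, -60/13); (2, -4) → (-38/13, -44/13); (10, 3) → (86/13, -105/13)
T4 reflect across x = 0: (120/13, -119/13) → (-120/13, -119/13); (160/13, -215/13) → (-160/13, -215/13); (25/13, -60/13) → (-25/13, -60/13); (-38/13, -44/13) → (38/13, -44/13); (86/13, -105/13) → (-86/13, -105/13)
T5 rotate counter-clockwise with cos θ = -3/5, sin θ = 4/5: (-120/13, -119/13) → (836/65, -123/65); (-160/13, -215/13) → (268/13, 1/13); (-25/13, -60/13) → (63/13, 16/13); (38/13, -44/13) → (62/65, 284/65); (-86/13, -105/13) → (678/65, -29/65)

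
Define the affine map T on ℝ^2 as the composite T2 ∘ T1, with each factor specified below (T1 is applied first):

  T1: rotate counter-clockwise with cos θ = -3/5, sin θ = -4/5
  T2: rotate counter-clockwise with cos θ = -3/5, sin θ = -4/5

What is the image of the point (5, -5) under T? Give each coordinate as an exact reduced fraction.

T1 rotate counter-clockwise with cos θ = -3/5, sin θ = -4/5: (5, -5) → (-7, -1)
T2 rotate counter-clockwise with cos θ = -3/5, sin θ = -4/5: (-7, -1) → (17/5, 31/5)

T(p) = (17/5, 31/5)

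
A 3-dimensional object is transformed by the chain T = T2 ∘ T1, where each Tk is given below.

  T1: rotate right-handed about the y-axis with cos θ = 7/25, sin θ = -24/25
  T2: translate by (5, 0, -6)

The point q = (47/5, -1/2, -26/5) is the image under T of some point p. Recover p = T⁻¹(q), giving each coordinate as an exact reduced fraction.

T1 = [7/25 0 -24/25 0; 0 1 0 0; 24/25 0 7/25 0; 0 0 0 1]
T2·T1 = [7/25 0 -24/25 5; 0 1 0 0; 24/25 0 7/25 -6; 0 0 0 1]
det M = 1; M⁻¹ = [7/25 0 24/25 109/25; 0 1 0 0; -24/25 0 7/25 162/25; 0 0 0 1]
M⁻¹ · (47/5, -1/2, -26/5)ᵀ = (2, -1/2, -4)ᵀ

p = (2, -1/2, -4)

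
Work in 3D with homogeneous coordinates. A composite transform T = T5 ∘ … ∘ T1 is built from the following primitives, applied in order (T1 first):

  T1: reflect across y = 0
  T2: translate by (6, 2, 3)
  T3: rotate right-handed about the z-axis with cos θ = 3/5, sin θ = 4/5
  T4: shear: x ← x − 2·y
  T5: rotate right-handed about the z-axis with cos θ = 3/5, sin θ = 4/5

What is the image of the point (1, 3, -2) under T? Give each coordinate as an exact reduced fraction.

T(p) = (-7, -1, 1)

T1 reflect across y = 0: (1, 3, -2) → (1, -3, -2)
T2 translate by (6, 2, 3): (1, -3, -2) → (7, -1, 1)
T3 rotate right-handed about the z-axis with cos θ = 3/5, sin θ = 4/5: (7, -1, 1) → (5, 5, 1)
T4 shear: x ← x − 2·y: (5, 5, 1) → (-5, 5, 1)
T5 rotate right-handed about the z-axis with cos θ = 3/5, sin θ = 4/5: (-5, 5, 1) → (-7, -1, 1)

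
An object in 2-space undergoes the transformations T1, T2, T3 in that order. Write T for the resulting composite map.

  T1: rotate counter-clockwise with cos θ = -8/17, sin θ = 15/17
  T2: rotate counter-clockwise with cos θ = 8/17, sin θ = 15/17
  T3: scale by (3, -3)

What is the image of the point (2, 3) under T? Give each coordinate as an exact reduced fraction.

T(p) = (-6, 9)

T1 rotate counter-clockwise with cos θ = -8/17, sin θ = 15/17: (2, 3) → (-61/17, 6/17)
T2 rotate counter-clockwise with cos θ = 8/17, sin θ = 15/17: (-61/17, 6/17) → (-2, -3)
T3 scale by (3, -3): (-2, -3) → (-6, 9)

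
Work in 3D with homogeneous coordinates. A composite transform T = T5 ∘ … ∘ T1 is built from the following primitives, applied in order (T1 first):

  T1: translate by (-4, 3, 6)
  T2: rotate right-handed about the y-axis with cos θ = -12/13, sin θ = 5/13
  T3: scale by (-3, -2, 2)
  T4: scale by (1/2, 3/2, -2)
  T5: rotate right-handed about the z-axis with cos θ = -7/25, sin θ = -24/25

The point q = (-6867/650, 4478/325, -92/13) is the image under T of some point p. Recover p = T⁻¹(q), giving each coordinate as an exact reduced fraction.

p = (-3, 5/3, -5)

T1 = [1 0 0 -4; 0 1 0 3; 0 0 1 6; 0 0 0 1]
T2·T1 = [-12/13 0 5/13 6; 0 1 0 3; -5/13 0 -12/13 -4; 0 0 0 1]
T3·…·T1 = [36/13 0 -15/13 -18; 0 -2 0 -6; -10/13 0 -24/13 -8; 0 0 0 1]
T4·…·T1 = [18/13 0 -15/26 -9; 0 -3 0 -9; 20/13 0 48/13 16; 0 0 0 1]
T5·…·T1 = [-126/325 -72/25 21/130 -153/25; -432/325 21/25 36/65 279/25; 20/13 0 48/13 16; 0 0 0 1]
det M = -18; M⁻¹ = [-56/325 -192/325 5/52 4; -8/25 7/75 0 -3; 14/195 16/65 3/13 -6; 0 0 0 1]
M⁻¹ · (-6867/650, 4478/325, -92/13)ᵀ = (-3, 5/3, -5)ᵀ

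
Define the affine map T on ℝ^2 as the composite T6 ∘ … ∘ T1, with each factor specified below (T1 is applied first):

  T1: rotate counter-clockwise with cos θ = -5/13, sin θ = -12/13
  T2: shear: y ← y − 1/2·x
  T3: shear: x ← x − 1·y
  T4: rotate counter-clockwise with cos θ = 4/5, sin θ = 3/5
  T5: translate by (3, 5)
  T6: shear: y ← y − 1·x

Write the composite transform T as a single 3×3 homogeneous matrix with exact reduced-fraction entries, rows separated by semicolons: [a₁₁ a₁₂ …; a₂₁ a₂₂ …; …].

T1 = [-5/13 12/13 0; -12/13 -5/13 0; 0 0 1]
T2·T1 = [-5/13 12/13 0; -19/26 -11/13 0; 0 0 1]
T3·…·T1 = [9/26 23/13 0; -19/26 -11/13 0; 0 0 1]
T4·…·T1 = [93/130 25/13 0; -49/130 5/13 0; 0 0 1]
T5·…·T1 = [93/130 25/13 3; -49/130 5/13 5; 0 0 1]
T6·…·T1 = [93/130 25/13 3; -71/65 -20/13 2; 0 0 1]

T = [93/130 25/13 3; -71/65 -20/13 2; 0 0 1]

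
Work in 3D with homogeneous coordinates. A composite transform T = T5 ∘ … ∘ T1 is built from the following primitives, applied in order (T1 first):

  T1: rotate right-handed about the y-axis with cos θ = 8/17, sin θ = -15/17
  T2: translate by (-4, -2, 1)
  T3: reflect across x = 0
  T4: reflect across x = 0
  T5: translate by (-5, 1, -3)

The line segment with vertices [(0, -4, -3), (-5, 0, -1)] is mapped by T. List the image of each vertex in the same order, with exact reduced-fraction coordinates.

image vertices: (-108/17, -5, -58/17), (-178/17, -1, -117/17)

T1 rotate right-handed about the y-axis with cos θ = 8/17, sin θ = -15/17: (0, -4, -3) → (45/17, -4, -24/17); (-5, 0, -1) → (-25/17, 0, -83/17)
T2 translate by (-4, -2, 1): (45/17, -4, -24/17) → (-23/17, -6, -7/17); (-25/17, 0, -83/17) → (-93/17, -2, -66/17)
T3 reflect across x = 0: (-23/17, -6, -7/17) → (23/17, -6, -7/17); (-93/17, -2, -66/17) → (93/17, -2, -66/17)
T4 reflect across x = 0: (23/17, -6, -7/17) → (-23/17, -6, -7/17); (93/17, -2, -66/17) → (-93/17, -2, -66/17)
T5 translate by (-5, 1, -3): (-23/17, -6, -7/17) → (-108/17, -5, -58/17); (-93/17, -2, -66/17) → (-178/17, -1, -117/17)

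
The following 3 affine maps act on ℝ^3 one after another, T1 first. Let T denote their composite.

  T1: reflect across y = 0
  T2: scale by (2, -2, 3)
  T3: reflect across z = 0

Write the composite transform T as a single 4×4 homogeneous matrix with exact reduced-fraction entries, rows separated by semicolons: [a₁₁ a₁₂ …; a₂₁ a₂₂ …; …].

T = [2 0 0 0; 0 2 0 0; 0 0 -3 0; 0 0 0 1]

T1 = [1 0 0 0; 0 -1 0 0; 0 0 1 0; 0 0 0 1]
T2·T1 = [2 0 0 0; 0 2 0 0; 0 0 3 0; 0 0 0 1]
T3·…·T1 = [2 0 0 0; 0 2 0 0; 0 0 -3 0; 0 0 0 1]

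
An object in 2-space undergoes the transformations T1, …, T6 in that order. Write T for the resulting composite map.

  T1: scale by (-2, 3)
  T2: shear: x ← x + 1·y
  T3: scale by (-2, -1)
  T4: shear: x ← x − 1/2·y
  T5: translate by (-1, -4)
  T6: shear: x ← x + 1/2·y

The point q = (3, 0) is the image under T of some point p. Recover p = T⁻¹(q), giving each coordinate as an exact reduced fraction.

T1 = [-2 0 0; 0 3 0; 0 0 1]
T2·T1 = [-2 3 0; 0 3 0; 0 0 1]
T3·…·T1 = [4 -6 0; 0 -3 0; 0 0 1]
T4·…·T1 = [4 -9/2 0; 0 -3 0; 0 0 1]
T5·…·T1 = [4 -9/2 -1; 0 -3 -4; 0 0 1]
T6·…·T1 = [4 -6 -3; 0 -3 -4; 0 0 1]
det M = -12; M⁻¹ = [1/4 -1/2 -5/4; 0 -1/3 -4/3; 0 0 1]
M⁻¹ · (3, 0)ᵀ = (-1/2, -4/3)ᵀ

p = (-1/2, -4/3)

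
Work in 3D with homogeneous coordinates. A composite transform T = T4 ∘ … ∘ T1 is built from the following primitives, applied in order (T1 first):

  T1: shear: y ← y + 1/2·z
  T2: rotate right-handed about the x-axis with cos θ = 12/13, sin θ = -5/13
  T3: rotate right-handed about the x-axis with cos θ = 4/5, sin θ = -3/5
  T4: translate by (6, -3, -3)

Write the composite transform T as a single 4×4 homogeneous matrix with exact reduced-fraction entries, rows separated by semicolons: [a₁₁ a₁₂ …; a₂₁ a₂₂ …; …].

T = [1 0 0 6; 0 33/65 29/26 -3; 0 -56/65 1/13 -3; 0 0 0 1]

T1 = [1 0 0 0; 0 1 1/2 0; 0 0 1 0; 0 0 0 1]
T2·T1 = [1 0 0 0; 0 12/13 11/13 0; 0 -5/13 19/26 0; 0 0 0 1]
T3·…·T1 = [1 0 0 0; 0 33/65 29/26 0; 0 -56/65 1/13 0; 0 0 0 1]
T4·…·T1 = [1 0 0 6; 0 33/65 29/26 -3; 0 -56/65 1/13 -3; 0 0 0 1]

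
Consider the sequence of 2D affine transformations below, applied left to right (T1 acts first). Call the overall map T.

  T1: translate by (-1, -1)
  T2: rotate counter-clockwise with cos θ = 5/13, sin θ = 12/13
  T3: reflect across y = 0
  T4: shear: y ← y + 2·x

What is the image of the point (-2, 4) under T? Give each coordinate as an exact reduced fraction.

T(p) = (-51/13, -81/13)

T1 translate by (-1, -1): (-2, 4) → (-3, 3)
T2 rotate counter-clockwise with cos θ = 5/13, sin θ = 12/13: (-3, 3) → (-51/13, -21/13)
T3 reflect across y = 0: (-51/13, -21/13) → (-51/13, 21/13)
T4 shear: y ← y + 2·x: (-51/13, 21/13) → (-51/13, -81/13)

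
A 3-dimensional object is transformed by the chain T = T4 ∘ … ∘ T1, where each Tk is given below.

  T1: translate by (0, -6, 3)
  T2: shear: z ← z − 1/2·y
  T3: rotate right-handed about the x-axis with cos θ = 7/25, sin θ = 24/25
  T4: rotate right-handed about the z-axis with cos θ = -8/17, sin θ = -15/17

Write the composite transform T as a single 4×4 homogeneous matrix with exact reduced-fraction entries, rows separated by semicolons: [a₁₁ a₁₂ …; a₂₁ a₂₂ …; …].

T = [-8/17 57/85 -72/85 -558/85; -15/17 -152/425 192/425 1488/425; 0 41/50 7/25 -102/25; 0 0 0 1]

T1 = [1 0 0 0; 0 1 0 -6; 0 0 1 3; 0 0 0 1]
T2·T1 = [1 0 0 0; 0 1 0 -6; 0 -1/2 1 6; 0 0 0 1]
T3·…·T1 = [1 0 0 0; 0 19/25 -24/25 -186/25; 0 41/50 7/25 -102/25; 0 0 0 1]
T4·…·T1 = [-8/17 57/85 -72/85 -558/85; -15/17 -152/425 192/425 1488/425; 0 41/50 7/25 -102/25; 0 0 0 1]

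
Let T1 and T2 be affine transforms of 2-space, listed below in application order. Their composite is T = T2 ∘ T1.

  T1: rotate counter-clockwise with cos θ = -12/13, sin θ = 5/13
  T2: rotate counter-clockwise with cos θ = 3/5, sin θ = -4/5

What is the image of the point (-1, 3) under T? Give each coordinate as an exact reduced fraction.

T(p) = (-173/65, -111/65)

T1 rotate counter-clockwise with cos θ = -12/13, sin θ = 5/13: (-1, 3) → (-3/13, -41/13)
T2 rotate counter-clockwise with cos θ = 3/5, sin θ = -4/5: (-3/13, -41/13) → (-173/65, -111/65)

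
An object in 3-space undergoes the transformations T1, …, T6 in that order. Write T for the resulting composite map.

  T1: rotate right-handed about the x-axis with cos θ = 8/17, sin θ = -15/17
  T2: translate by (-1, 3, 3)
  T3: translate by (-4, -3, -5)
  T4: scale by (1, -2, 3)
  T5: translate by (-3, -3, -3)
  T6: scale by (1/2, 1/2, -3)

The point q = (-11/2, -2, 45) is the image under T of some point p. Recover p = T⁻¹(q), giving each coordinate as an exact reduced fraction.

T1 = [1 0 0 0; 0 8/17 15/17 0; 0 -15/17 8/17 0; 0 0 0 1]
T2·T1 = [1 0 0 -1; 0 8/17 15/17 3; 0 -15/17 8/17 3; 0 0 0 1]
T3·…·T1 = [1 0 0 -5; 0 8/17 15/17 0; 0 -15/17 8/17 -2; 0 0 0 1]
T4·…·T1 = [1 0 0 -5; 0 -16/17 -30/17 0; 0 -45/17 24/17 -6; 0 0 0 1]
T5·…·T1 = [1 0 0 -8; 0 -16/17 -30/17 -3; 0 -45/17 24/17 -9; 0 0 0 1]
T6·…·T1 = [1/2 0 0 -4; 0 -8/17 -15/17 -3/2; 0 135/17 -72/17 27; 0 0 0 1]
det M = 9/2; M⁻¹ = [2 0 0 8; 0 -8/17 5/51 -57/17; 0 -15/17 -8/153 3/34; 0 0 0 1]
M⁻¹ · (-11/2, -2, 45)ᵀ = (-3, 2, -1/2)ᵀ

p = (-3, 2, -1/2)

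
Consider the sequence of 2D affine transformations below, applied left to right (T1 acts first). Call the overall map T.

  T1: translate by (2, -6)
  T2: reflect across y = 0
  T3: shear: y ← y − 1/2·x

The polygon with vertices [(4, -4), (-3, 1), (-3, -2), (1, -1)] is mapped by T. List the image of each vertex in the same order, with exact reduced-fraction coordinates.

image vertices: (6, 7), (-1, 11/2), (-1, 17/2), (3, 11/2)

T1 translate by (2, -6): (4, -4) → (6, -10); (-3, 1) → (-1, -5); (-3, -2) → (-1, -8); (1, -1) → (3, -7)
T2 reflect across y = 0: (6, -10) → (6, 10); (-1, -5) → (-1, 5); (-1, -8) → (-1, 8); (3, -7) → (3, 7)
T3 shear: y ← y − 1/2·x: (6, 10) → (6, 7); (-1, 5) → (-1, 11/2); (-1, 8) → (-1, 17/2); (3, 7) → (3, 11/2)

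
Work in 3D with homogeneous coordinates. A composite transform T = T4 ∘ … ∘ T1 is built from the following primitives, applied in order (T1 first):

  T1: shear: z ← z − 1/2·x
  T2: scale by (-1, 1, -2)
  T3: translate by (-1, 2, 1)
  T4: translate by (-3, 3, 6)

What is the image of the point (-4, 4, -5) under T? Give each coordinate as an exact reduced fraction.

T(p) = (0, 9, 13)

T1 shear: z ← z − 1/2·x: (-4, 4, -5) → (-4, 4, -3)
T2 scale by (-1, 1, -2): (-4, 4, -3) → (4, 4, 6)
T3 translate by (-1, 2, 1): (4, 4, 6) → (3, 6, 7)
T4 translate by (-3, 3, 6): (3, 6, 7) → (0, 9, 13)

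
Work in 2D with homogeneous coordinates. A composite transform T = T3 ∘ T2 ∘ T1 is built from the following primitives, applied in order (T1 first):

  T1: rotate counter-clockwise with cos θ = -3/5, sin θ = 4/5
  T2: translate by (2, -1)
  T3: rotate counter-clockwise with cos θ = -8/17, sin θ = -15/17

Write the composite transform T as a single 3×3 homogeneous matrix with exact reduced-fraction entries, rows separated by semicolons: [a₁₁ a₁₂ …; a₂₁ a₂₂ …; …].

T = [84/85 -13/85 -31/17; 13/85 84/85 -22/17; 0 0 1]

T1 = [-3/5 -4/5 0; 4/5 -3/5 0; 0 0 1]
T2·T1 = [-3/5 -4/5 2; 4/5 -3/5 -1; 0 0 1]
T3·…·T1 = [84/85 -13/85 -31/17; 13/85 84/85 -22/17; 0 0 1]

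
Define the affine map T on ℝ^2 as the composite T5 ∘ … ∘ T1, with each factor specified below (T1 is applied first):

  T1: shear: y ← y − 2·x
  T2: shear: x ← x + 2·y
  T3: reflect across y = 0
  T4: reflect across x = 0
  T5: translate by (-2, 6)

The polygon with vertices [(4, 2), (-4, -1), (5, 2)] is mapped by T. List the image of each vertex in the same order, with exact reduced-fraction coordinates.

image vertices: (6, 12), (-12, -1), (9, 14)

T1 shear: y ← y − 2·x: (4, 2) → (4, -6); (-4, -1) → (-4, 7); (5, 2) → (5, -8)
T2 shear: x ← x + 2·y: (4, -6) → (-8, -6); (-4, 7) → (10, 7); (5, -8) → (-11, -8)
T3 reflect across y = 0: (-8, -6) → (-8, 6); (10, 7) → (10, -7); (-11, -8) → (-11, 8)
T4 reflect across x = 0: (-8, 6) → (8, 6); (10, -7) → (-10, -7); (-11, 8) → (11, 8)
T5 translate by (-2, 6): (8, 6) → (6, 12); (-10, -7) → (-12, -1); (11, 8) → (9, 14)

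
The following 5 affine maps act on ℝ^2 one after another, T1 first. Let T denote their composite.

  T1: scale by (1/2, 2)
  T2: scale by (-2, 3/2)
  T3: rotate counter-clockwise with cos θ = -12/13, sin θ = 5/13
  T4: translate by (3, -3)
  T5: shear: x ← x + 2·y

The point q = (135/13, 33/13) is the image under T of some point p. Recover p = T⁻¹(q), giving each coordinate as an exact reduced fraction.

T1 = [1/2 0 0; 0 2 0; 0 0 1]
T2·T1 = [-1 0 0; 0 3 0; 0 0 1]
T3·…·T1 = [12/13 -15/13 0; -5/13 -36/13 0; 0 0 1]
T4·…·T1 = [12/13 -15/13 3; -5/13 -36/13 -3; 0 0 1]
T5·…·T1 = [2/13 -87/13 -3; -5/13 -36/13 -3; 0 0 1]
det M = -3; M⁻¹ = [12/13 -29/13 -51/13; -5/39 -2/39 -7/13; 0 0 1]
M⁻¹ · (135/13, 33/13)ᵀ = (0, -2)ᵀ

p = (0, -2)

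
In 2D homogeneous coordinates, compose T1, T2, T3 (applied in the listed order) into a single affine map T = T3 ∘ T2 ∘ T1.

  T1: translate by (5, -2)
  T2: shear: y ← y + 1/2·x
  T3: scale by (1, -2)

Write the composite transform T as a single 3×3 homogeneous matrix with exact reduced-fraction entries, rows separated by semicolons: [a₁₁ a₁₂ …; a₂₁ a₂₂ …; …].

T = [1 0 5; -1 -2 -1; 0 0 1]

T1 = [1 0 5; 0 1 -2; 0 0 1]
T2·T1 = [1 0 5; 1/2 1 1/2; 0 0 1]
T3·…·T1 = [1 0 5; -1 -2 -1; 0 0 1]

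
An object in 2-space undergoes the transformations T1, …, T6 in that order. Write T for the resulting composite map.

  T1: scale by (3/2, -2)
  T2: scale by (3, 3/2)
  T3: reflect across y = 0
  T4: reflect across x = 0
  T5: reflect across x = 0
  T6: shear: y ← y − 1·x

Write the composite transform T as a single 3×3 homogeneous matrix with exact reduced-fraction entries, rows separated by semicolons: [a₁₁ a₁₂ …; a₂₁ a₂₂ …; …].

T1 = [3/2 0 0; 0 -2 0; 0 0 1]
T2·T1 = [9/2 0 0; 0 -3 0; 0 0 1]
T3·…·T1 = [9/2 0 0; 0 3 0; 0 0 1]
T4·…·T1 = [-9/2 0 0; 0 3 0; 0 0 1]
T5·…·T1 = [9/2 0 0; 0 3 0; 0 0 1]
T6·…·T1 = [9/2 0 0; -9/2 3 0; 0 0 1]

T = [9/2 0 0; -9/2 3 0; 0 0 1]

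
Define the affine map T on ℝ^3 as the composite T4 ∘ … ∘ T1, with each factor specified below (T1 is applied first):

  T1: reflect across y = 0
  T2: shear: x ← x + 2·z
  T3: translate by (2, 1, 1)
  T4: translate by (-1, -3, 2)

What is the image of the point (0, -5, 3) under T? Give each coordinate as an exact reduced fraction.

T(p) = (7, 3, 6)

T1 reflect across y = 0: (0, -5, 3) → (0, 5, 3)
T2 shear: x ← x + 2·z: (0, 5, 3) → (6, 5, 3)
T3 translate by (2, 1, 1): (6, 5, 3) → (8, 6, 4)
T4 translate by (-1, -3, 2): (8, 6, 4) → (7, 3, 6)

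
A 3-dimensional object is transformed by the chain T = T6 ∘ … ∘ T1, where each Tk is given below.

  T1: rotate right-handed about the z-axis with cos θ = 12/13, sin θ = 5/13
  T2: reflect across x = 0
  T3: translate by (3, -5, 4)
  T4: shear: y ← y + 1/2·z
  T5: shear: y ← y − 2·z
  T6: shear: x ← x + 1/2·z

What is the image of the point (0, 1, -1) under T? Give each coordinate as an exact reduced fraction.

T1 rotate right-handed about the z-axis with cos θ = 12/13, sin θ = 5/13: (0, 1, -1) → (-5/13, 12/13, -1)
T2 reflect across x = 0: (-5/13, 12/13, -1) → (5/13, 12/13, -1)
T3 translate by (3, -5, 4): (5/13, 12/13, -1) → (44/13, -53/13, 3)
T4 shear: y ← y + 1/2·z: (44/13, -53/13, 3) → (44/13, -67/26, 3)
T5 shear: y ← y − 2·z: (44/13, -67/26, 3) → (44/13, -223/26, 3)
T6 shear: x ← x + 1/2·z: (44/13, -223/26, 3) → (127/26, -223/26, 3)

T(p) = (127/26, -223/26, 3)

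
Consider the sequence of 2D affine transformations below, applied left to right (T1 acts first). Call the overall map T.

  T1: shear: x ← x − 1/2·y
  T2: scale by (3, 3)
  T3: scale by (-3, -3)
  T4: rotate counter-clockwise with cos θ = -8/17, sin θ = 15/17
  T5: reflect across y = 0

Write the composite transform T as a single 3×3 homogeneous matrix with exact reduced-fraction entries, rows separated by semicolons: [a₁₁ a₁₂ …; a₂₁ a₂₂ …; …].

T = [72/17 99/17 0; 135/17 -279/34 0; 0 0 1]

T1 = [1 -1/2 0; 0 1 0; 0 0 1]
T2·T1 = [3 -3/2 0; 0 3 0; 0 0 1]
T3·…·T1 = [-9 9/2 0; 0 -9 0; 0 0 1]
T4·…·T1 = [72/17 99/17 0; -135/17 279/34 0; 0 0 1]
T5·…·T1 = [72/17 99/17 0; 135/17 -279/34 0; 0 0 1]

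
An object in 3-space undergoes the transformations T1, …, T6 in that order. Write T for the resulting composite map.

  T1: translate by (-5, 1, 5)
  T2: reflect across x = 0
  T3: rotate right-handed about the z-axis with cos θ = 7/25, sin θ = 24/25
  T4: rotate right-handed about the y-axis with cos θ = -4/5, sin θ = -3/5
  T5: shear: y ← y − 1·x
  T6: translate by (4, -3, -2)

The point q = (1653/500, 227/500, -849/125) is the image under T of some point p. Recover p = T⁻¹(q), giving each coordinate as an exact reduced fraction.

p = (3, 2, -3/4)

T1 = [1 0 0 -5; 0 1 0 1; 0 0 1 5; 0 0 0 1]
T2·T1 = [-1 0 0 5; 0 1 0 1; 0 0 1 5; 0 0 0 1]
T3·…·T1 = [-7/25 -24/25 0 11/25; -24/25 7/25 0 127/25; 0 0 1 5; 0 0 0 1]
T4·…·T1 = [28/125 96/125 -3/5 -419/125; -24/25 7/25 0 127/25; -21/125 -72/125 -4/5 -467/125; 0 0 0 1]
T5·…·T1 = [28/125 96/125 -3/5 -419/125; -148/125 -61/125 3/5 1054/125; -21/125 -72/125 -4/5 -467/125; 0 0 0 1]
T6·…·T1 = [28/125 96/125 -3/5 81/125; -148/125 -61/125 3/5 679/125; -21/125 -72/125 -4/5 -717/125; 0 0 0 1]
det M = -1; M⁻¹ = [-92/125 -24/25 -21/125 591/125; 131/125 7/25 -72/125 -688/125; -3/5 0 -4/5 -21/5; 0 0 0 1]
M⁻¹ · (1653/500, 227/500, -849/125)ᵀ = (3, 2, -3/4)ᵀ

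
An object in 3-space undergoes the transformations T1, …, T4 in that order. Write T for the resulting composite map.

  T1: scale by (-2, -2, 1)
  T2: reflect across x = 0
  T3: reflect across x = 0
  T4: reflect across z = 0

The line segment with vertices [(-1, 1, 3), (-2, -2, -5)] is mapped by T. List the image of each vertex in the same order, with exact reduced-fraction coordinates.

image vertices: (2, -2, -3), (4, 4, 5)

T1 scale by (-2, -2, 1): (-1, 1, 3) → (2, -2, 3); (-2, -2, -5) → (4, 4, -5)
T2 reflect across x = 0: (2, -2, 3) → (-2, -2, 3); (4, 4, -5) → (-4, 4, -5)
T3 reflect across x = 0: (-2, -2, 3) → (2, -2, 3); (-4, 4, -5) → (4, 4, -5)
T4 reflect across z = 0: (2, -2, 3) → (2, -2, -3); (4, 4, -5) → (4, 4, 5)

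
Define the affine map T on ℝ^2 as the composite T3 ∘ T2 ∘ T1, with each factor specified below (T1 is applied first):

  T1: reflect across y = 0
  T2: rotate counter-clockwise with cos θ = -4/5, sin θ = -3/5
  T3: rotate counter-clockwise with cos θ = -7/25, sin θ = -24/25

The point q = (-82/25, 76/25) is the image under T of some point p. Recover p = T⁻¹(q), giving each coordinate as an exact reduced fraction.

p = (4, -2)

T1 = [1 0 0; 0 -1 0; 0 0 1]
T2·T1 = [-4/5 -3/5 0; -3/5 4/5 0; 0 0 1]
T3·…·T1 = [-44/125 117/125 0; 117/125 44/125 0; 0 0 1]
det M = -1; M⁻¹ = [-44/125 117/125 0; 117/125 44/125 0; 0 0 1]
M⁻¹ · (-82/25, 76/25)ᵀ = (4, -2)ᵀ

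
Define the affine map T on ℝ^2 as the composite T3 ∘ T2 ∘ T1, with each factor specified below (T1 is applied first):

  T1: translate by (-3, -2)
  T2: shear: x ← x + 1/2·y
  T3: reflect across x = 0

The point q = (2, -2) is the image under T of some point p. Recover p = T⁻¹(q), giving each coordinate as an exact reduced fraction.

T1 = [1 0 -3; 0 1 -2; 0 0 1]
T2·T1 = [1 1/2 -4; 0 1 -2; 0 0 1]
T3·…·T1 = [-1 -1/2 4; 0 1 -2; 0 0 1]
det M = -1; M⁻¹ = [-1 -1/2 3; 0 1 2; 0 0 1]
M⁻¹ · (2, -2)ᵀ = (2, 0)ᵀ

p = (2, 0)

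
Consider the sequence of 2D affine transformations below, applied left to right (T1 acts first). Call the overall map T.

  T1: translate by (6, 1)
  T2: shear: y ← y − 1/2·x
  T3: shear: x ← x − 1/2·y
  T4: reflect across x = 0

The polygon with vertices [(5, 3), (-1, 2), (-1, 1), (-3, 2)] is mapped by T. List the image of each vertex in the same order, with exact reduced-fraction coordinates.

image vertices: (-47/4, -3/2), (-19/4, 1/2), (-21/4, -1/2), (-9/4, 3/2)

T1 translate by (6, 1): (5, 3) → (11, 4); (-1, 2) → (5, 3); (-1, 1) → (5, 2); (-3, 2) → (3, 3)
T2 shear: y ← y − 1/2·x: (11, 4) → (11, -3/2); (5, 3) → (5, 1/2); (5, 2) → (5, -1/2); (3, 3) → (3, 3/2)
T3 shear: x ← x − 1/2·y: (11, -3/2) → (47/4, -3/2); (5, 1/2) → (19/4, 1/2); (5, -1/2) → (21/4, -1/2); (3, 3/2) → (9/4, 3/2)
T4 reflect across x = 0: (47/4, -3/2) → (-47/4, -3/2); (19/4, 1/2) → (-19/4, 1/2); (21/4, -1/2) → (-21/4, -1/2); (9/4, 3/2) → (-9/4, 3/2)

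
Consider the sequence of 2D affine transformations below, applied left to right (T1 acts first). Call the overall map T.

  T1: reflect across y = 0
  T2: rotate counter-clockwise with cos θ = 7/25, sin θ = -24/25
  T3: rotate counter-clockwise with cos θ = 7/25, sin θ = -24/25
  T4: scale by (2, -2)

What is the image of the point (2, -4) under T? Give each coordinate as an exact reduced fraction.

T1 reflect across y = 0: (2, -4) → (2, 4)
T2 rotate counter-clockwise with cos θ = 7/25, sin θ = -24/25: (2, 4) → (22/5, -4/5)
T3 rotate counter-clockwise with cos θ = 7/25, sin θ = -24/25: (22/5, -4/5) → (58/125, -556/125)
T4 scale by (2, -2): (58/125, -556/125) → (116/125, 1112/125)

T(p) = (116/125, 1112/125)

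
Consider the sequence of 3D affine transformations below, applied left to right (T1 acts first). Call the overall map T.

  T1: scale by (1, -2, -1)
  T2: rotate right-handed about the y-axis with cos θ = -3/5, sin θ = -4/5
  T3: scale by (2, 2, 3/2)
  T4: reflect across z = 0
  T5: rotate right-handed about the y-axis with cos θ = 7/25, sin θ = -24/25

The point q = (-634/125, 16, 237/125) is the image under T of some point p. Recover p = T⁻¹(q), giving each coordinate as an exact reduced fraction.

p = (-3, -4, -2)

T1 = [1 0 0 0; 0 -2 0 0; 0 0 -1 0; 0 0 0 1]
T2·T1 = [-3/5 0 4/5 0; 0 -2 0 0; 4/5 0 3/5 0; 0 0 0 1]
T3·…·T1 = [-6/5 0 8/5 0; 0 -4 0 0; 6/5 0 9/10 0; 0 0 0 1]
T4·…·T1 = [-6/5 0 8/5 0; 0 -4 0 0; -6/5 0 -9/10 0; 0 0 0 1]
T5·…·T1 = [102/125 0 164/125 0; 0 -4 0 0; -186/125 0 321/250 0; 0 0 0 1]
det M = -12; M⁻¹ = [107/250 0 -164/375 0; 0 -1/4 0 0; 62/125 0 34/125 0; 0 0 0 1]
M⁻¹ · (-634/125, 16, 237/125)ᵀ = (-3, -4, -2)ᵀ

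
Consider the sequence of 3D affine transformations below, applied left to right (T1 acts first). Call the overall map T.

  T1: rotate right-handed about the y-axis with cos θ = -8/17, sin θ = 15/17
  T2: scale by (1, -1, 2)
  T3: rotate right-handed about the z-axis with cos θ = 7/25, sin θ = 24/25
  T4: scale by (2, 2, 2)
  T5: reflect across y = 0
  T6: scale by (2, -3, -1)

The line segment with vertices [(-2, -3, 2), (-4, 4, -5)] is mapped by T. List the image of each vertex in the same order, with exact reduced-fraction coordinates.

image vertices: (-3608/425, 8766/425, -56/17), (5324/425, -9048/425, -400/17)

T1 rotate right-handed about the y-axis with cos θ = -8/17, sin θ = 15/17: (-2, -3, 2) → (46/17, -3, 14/17); (-4, 4, -5) → (-43/17, 4, 100/17)
T2 scale by (1, -1, 2): (46/17, -3, 14/17) → (46/17, 3, 28/17); (-43/17, 4, 100/17) → (-43/17, -4, 200/17)
T3 rotate right-handed about the z-axis with cos θ = 7/25, sin θ = 24/25: (46/17, 3, 28/17) → (-902/425, 1461/425, 28/17); (-43/17, -4, 200/17) → (1331/425, -1508/425, 200/17)
T4 scale by (2, 2, 2): (-902/425, 1461/425, 28/17) → (-1804/425, 2922/425, 56/17); (1331/425, -1508/425, 200/17) → (2662/425, -3016/425, 400/17)
T5 reflect across y = 0: (-1804/425, 2922/425, 56/17) → (-1804/425, -2922/425, 56/17); (2662/425, -3016/425, 400/17) → (2662/425, 3016/425, 400/17)
T6 scale by (2, -3, -1): (-1804/425, -2922/425, 56/17) → (-3608/425, 8766/425, -56/17); (2662/425, 3016/425, 400/17) → (5324/425, -9048/425, -400/17)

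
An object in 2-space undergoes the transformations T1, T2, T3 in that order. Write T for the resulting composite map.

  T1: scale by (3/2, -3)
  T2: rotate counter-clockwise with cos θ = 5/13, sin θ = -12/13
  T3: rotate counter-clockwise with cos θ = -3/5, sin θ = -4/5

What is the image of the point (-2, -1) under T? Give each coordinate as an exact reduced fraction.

T(p) = (141/65, -237/65)

T1 scale by (3/2, -3): (-2, -1) → (-3, 3)
T2 rotate counter-clockwise with cos θ = 5/13, sin θ = -12/13: (-3, 3) → (21/13, 51/13)
T3 rotate counter-clockwise with cos θ = -3/5, sin θ = -4/5: (21/13, 51/13) → (141/65, -237/65)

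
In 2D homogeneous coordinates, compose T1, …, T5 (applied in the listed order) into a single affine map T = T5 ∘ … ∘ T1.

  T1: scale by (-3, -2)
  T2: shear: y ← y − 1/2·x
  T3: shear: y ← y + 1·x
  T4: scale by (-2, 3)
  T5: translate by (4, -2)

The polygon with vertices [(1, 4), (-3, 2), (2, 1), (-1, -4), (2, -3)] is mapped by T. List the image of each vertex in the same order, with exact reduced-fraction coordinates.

T1 scale by (-3, -2): (1, 4) → (-3, -8); (-3, 2) → (9, -4); (2, 1) → (-6, -2); (-1, -4) → (3, 8); (2, -3) → (-6, 6)
T2 shear: y ← y − 1/2·x: (-3, -8) → (-3, -13/2); (9, -4) → (9, -17/2); (-6, -2) → (-6, 1); (3, 8) → (3, 13/2); (-6, 6) → (-6, 9)
T3 shear: y ← y + 1·x: (-3, -13/2) → (-3, -19/2); (9, -17/2) → (9, 1/2); (-6, 1) → (-6, -5); (3, 13/2) → (3, 19/2); (-6, 9) → (-6, 3)
T4 scale by (-2, 3): (-3, -19/2) → (6, -57/2); (9, 1/2) → (-18, 3/2); (-6, -5) → (12, -15); (3, 19/2) → (-6, 57/2); (-6, 3) → (12, 9)
T5 translate by (4, -2): (6, -57/2) → (10, -61/2); (-18, 3/2) → (-14, -1/2); (12, -15) → (16, -17); (-6, 57/2) → (-2, 53/2); (12, 9) → (16, 7)

image vertices: (10, -61/2), (-14, -1/2), (16, -17), (-2, 53/2), (16, 7)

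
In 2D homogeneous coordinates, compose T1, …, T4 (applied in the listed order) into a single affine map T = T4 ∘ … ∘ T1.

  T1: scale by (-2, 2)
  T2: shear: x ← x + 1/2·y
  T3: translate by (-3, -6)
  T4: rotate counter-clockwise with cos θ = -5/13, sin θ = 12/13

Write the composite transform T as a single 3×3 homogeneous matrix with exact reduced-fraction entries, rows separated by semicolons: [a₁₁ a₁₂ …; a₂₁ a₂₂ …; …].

T1 = [-2 0 0; 0 2 0; 0 0 1]
T2·T1 = [-2 1 0; 0 2 0; 0 0 1]
T3·…·T1 = [-2 1 -3; 0 2 -6; 0 0 1]
T4·…·T1 = [10/13 -29/13 87/13; -24/13 2/13 -6/13; 0 0 1]

T = [10/13 -29/13 87/13; -24/13 2/13 -6/13; 0 0 1]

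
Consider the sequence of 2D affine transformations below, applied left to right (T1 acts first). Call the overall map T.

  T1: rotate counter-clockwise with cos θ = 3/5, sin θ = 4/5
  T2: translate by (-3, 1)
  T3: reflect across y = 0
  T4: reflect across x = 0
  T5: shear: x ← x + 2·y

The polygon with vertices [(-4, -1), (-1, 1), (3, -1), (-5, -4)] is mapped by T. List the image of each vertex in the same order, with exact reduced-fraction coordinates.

image vertices: (51/5, 14/5), (14/5, -4/5), (-26/5, -14/5), (68/5, 27/5)

T1 rotate counter-clockwise with cos θ = 3/5, sin θ = 4/5: (-4, -1) → (-8/5, -19/5); (-1, 1) → (-7/5, -1/5); (3, -1) → (13/5, 9/5); (-5, -4) → (1/5, -32/5)
T2 translate by (-3, 1): (-8/5, -19/5) → (-23/5, -14/5); (-7/5, -1/5) → (-22/5, 4/5); (13/5, 9/5) → (-2/5, 14/5); (1/5, -32/5) → (-14/5, -27/5)
T3 reflect across y = 0: (-23/5, -14/5) → (-23/5, 14/5); (-22/5, 4/5) → (-22/5, -4/5); (-2/5, 14/5) → (-2/5, -14/5); (-14/5, -27/5) → (-14/5, 27/5)
T4 reflect across x = 0: (-23/5, 14/5) → (23/5, 14/5); (-22/5, -4/5) → (22/5, -4/5); (-2/5, -14/5) → (2/5, -14/5); (-14/5, 27/5) → (14/5, 27/5)
T5 shear: x ← x + 2·y: (23/5, 14/5) → (51/5, 14/5); (22/5, -4/5) → (14/5, -4/5); (2/5, -14/5) → (-26/5, -14/5); (14/5, 27/5) → (68/5, 27/5)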